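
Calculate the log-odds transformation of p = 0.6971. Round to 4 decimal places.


Compute the odds: 0.6971/0.3029 = 2.3014.
Take the natural log: ln(2.3014) = 0.8335.

0.8335


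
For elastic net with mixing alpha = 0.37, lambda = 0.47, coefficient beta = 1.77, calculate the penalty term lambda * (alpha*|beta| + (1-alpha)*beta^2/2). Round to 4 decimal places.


Compute:
L1 = 0.37 * 1.77 = 0.6549.
L2 = 0.63 * 1.77^2 / 2 = 0.9869.
Penalty = 0.47 * (0.6549 + 0.9869) = 0.7716.

0.7716


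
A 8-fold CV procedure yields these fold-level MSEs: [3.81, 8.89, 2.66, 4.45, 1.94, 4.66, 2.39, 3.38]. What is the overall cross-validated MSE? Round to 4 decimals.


Sum of fold MSEs = 32.1800.
Average = 32.1800 / 8 = 4.0225.

4.0225


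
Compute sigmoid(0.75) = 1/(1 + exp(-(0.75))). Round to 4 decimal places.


exp(-0.7500) = 0.4724.
1 + exp(-z) = 1.4724.
sigmoid = 1/1.4724 = 0.6792.

0.6792


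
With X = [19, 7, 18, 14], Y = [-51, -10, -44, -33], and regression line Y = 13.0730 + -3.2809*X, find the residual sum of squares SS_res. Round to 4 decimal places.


Compute predicted values, then residuals = yi - yhat_i.
Residuals: [-1.7359, -0.1067, 1.9832, -0.1404].
SSres = sum(residual^2) = 6.9775.

6.9775


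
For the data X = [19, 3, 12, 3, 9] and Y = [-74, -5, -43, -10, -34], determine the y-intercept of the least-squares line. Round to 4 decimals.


The slope is b1 = -4.1250.
Sample means are xbar = 9.2000 and ybar = -33.2000.
Intercept: b0 = -33.2000 - (-4.1250)(9.2000) = 4.7500.

4.7500


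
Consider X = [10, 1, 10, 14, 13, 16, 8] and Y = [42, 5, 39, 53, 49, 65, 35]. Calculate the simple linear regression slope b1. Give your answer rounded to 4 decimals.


First compute the means: xbar = 10.2857, ybar = 41.1429.
Then S_xx = sum((xi - xbar)^2) = 145.4286.
S_xy = sum((xi - xbar)(yi - ybar)) = 551.7143.
b1 = S_xy / S_xx = 551.7143 / 145.4286 = 3.7937.

3.7937


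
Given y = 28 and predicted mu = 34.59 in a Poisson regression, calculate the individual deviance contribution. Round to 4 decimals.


y/mu = 28/34.59 = 0.809483 (approx.), and ln(28/34.59) = -0.211360.
y * ln(y/mu) = 28 * -0.211360 = -5.918080.
y - mu = -6.59.
D = 2 * (-5.918080 - -6.59) = 1.343840, which rounds to 1.3438.

1.3438


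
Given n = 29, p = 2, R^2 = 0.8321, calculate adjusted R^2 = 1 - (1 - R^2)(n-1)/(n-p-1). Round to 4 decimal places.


Plug in: Adj R^2 = 1 - (1 - 0.8321) * 28/26.
= 1 - 0.1679 * 28/26
= 1 - 4.7012 / 26
= 1 - 0.1808 = 0.8192.

0.8192


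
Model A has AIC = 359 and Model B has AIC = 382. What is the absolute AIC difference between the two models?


|AIC_A - AIC_B| = |359 - 382| = 23.
Model A is preferred (lower AIC).

23


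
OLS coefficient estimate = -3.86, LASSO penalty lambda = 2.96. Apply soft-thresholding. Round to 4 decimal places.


Check: |-3.86| = 3.86 vs lambda = 2.96.
Since |beta| > lambda, coefficient = sign(beta)*(|beta| - lambda) = -0.9000.
Soft-thresholded coefficient = -0.9000.

-0.9000


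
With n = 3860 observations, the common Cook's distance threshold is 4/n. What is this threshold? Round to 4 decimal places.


The threshold is 4/n.
4/3860 = 0.0010.

0.0010


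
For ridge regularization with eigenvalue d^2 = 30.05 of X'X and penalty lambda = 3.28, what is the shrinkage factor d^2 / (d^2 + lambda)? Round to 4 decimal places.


Denominator = d^2 + lambda = 30.05 + 3.28 = 33.3300.
Shrinkage = 30.05 / 33.3300 = 0.9016.

0.9016


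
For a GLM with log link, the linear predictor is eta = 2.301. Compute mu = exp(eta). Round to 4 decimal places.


The inverse log link gives:
mu = exp(2.301) = 9.9842.

9.9842


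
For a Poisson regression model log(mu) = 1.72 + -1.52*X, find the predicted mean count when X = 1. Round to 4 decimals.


Compute eta = 1.72 + -1.52 * 1 = 0.2000.
Apply inverse link: mu = e^0.2000 = 1.2214.

1.2214


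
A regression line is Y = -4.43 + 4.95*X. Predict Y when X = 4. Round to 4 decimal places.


Predicted value:
Y = -4.43 + (4.95)(4) = -4.43 + 19.8000 = 15.3700.

15.3700


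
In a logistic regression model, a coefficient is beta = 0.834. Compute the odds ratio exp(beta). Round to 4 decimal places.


exp(0.834) = 2.3025.
So the odds ratio is 2.3025.

2.3025


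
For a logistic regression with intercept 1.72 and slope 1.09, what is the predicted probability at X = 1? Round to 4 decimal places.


z = 1.72 + 1.09 * 1 = 2.8100.
Sigmoid: P = 1 / (1 + exp(-2.8100)) = 0.9432.

0.9432


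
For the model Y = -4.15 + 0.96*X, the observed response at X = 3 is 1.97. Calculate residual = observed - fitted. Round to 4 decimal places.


Predicted = -4.15 + 0.96 * 3 = -1.2700.
Residual = 1.97 - -1.2700 = 3.2400.

3.2400


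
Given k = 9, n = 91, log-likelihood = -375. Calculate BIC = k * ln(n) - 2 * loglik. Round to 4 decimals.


k * ln(n) = 9 * ln(91) = 9 * 4.510860 = 40.597740.
-2 * loglik = -2 * (-375) = 750.
BIC = 40.597740 + 750 = 790.597740, which rounds to 790.5977.

790.5977


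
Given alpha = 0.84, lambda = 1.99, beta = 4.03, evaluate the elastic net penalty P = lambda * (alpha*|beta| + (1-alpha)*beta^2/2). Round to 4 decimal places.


L1 component = 0.84 * |4.03| = 3.3852.
L2 component = 0.16 * 4.03^2 / 2 = 1.2993.
Penalty = 1.99 * (3.3852 + 1.2993) = 1.99 * 4.6845 = 9.3221.

9.3221


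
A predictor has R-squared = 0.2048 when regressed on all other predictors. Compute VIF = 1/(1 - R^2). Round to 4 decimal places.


Using VIF = 1/(1 - R^2_j):
1 - 0.2048 = 0.7952.
VIF = 1.2575.

1.2575


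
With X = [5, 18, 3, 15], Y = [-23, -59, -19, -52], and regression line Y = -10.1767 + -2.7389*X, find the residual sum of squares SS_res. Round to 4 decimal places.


Predicted values from Y = -10.1767 + -2.7389*X.
Residuals: [0.8712, 0.4769, -0.6066, -0.7398].
SSres = 1.9017.

1.9017


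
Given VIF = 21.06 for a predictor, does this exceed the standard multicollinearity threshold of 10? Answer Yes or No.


The threshold is 10.
VIF = 21.06 is >= 10.
Multicollinearity indication: Yes.

Yes


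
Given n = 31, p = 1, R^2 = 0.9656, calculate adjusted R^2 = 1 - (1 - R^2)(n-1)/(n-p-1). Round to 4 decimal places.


Plug in: Adj R^2 = 1 - (1 - 0.9656) * 30/29.
= 1 - 0.0344 * 30/29
= 1 - 1.0320 / 29
= 1 - 0.0356 = 0.9644.

0.9644


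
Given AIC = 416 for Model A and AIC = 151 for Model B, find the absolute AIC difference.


|AIC_A - AIC_B| = |416 - 151| = 265.
Model B is preferred (lower AIC).

265


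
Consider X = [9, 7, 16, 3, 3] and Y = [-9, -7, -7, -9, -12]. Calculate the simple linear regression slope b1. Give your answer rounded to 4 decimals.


First compute the means: xbar = 7.6000, ybar = -8.8000.
Then S_xx = sum((xi - xbar)^2) = 115.2000.
S_xy = sum((xi - xbar)(yi - ybar)) = 29.4000.
b1 = S_xy / S_xx = 29.4000 / 115.2000 = 0.2552.

0.2552


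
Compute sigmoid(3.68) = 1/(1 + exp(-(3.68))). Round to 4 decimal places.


Compute exp(-3.6800) = 0.0252.
Sigmoid = 1 / (1 + 0.0252) = 1 / 1.0252 = 0.9754.

0.9754


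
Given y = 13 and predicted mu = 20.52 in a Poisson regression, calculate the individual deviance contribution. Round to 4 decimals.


Compute y*ln(y/mu) = 13*ln(13/20.52) = 13*-0.456451 = -5.933863.
y - mu = -7.52.
D = 2*(-5.933863 - (-7.52)) = 3.172274, which rounds to 3.1723.

3.1723


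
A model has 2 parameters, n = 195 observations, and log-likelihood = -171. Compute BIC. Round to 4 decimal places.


Compute k*ln(n) = 2*ln(195) = 2*5.273000 = 10.546000.
Then -2*loglik = 342.
BIC = 10.546000 + 342 = 352.546000, which rounds to 352.5460.

352.5460


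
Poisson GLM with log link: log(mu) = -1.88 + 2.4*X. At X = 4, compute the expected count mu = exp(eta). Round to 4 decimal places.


Compute eta = -1.88 + 2.4 * 4 = 7.7200.
Apply inverse link: mu = e^7.7200 = 2252.9596.

2252.9596


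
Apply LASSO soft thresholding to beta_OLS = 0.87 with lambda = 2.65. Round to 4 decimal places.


Check: |0.87| = 0.87 vs lambda = 2.65.
Since |beta| <= lambda, the coefficient is set to 0.
Soft-thresholded coefficient = 0.0000.

0.0000


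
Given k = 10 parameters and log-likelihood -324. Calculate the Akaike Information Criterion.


Compute:
2k = 2*10 = 20.
-2*loglik = -2*(-324) = 648.
AIC = 20 + 648 = 668.

668


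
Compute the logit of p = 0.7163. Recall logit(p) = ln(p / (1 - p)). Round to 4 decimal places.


Compute the odds: 0.7163/0.2837 = 2.5249.
Take the natural log: ln(2.5249) = 0.9262.

0.9262


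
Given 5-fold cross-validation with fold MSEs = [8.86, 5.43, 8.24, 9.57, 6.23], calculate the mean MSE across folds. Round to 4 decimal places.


Sum of fold MSEs = 38.3300.
Average = 38.3300 / 5 = 7.6660.

7.6660


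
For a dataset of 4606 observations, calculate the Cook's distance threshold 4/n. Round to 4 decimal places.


The threshold is 4/n.
4/4606 = 0.0009.

0.0009


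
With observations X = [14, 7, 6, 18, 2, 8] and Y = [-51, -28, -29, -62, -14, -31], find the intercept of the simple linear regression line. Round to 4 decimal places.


Compute b1 = -2.9921 from the OLS formula.
With xbar = 9.1667 and ybar = -35.8333, the intercept is:
b0 = -35.8333 - -2.9921 * 9.1667 = -8.4057.

-8.4057


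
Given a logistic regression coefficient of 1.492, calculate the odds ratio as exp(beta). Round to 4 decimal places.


exp(1.492) = 4.4460.
So the odds ratio is 4.4460.

4.4460


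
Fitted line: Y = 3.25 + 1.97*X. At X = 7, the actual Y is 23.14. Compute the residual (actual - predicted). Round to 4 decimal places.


Fitted value at X = 7 is yhat = 3.25 + 1.97*7 = 17.0400.
Residual = 23.14 - 17.0400 = 6.1000.

6.1000


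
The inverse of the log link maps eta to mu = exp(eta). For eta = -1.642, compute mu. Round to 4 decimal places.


The inverse log link gives:
mu = exp(-1.642) = 0.1936.

0.1936


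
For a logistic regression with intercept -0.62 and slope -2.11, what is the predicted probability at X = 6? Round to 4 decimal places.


Compute z = -0.62 + (-2.11)(6) = -13.2800.
exp(-z) = 585370.3483.
P = 1/(1 + 585370.3483) = 0.0000.

0.0000


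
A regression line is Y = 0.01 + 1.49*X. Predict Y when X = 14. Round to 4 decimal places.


Substitute X = 14 into the equation:
Y = 0.01 + 1.49 * 14 = 0.01 + 20.8600 = 20.8700.

20.8700


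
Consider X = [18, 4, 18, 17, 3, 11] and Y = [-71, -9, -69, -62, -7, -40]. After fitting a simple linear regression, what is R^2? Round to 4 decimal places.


Fit the OLS line: b0 = 6.6074, b1 = -4.1922.
SSres = 14.3651.
SStot = 4282.0000.
R^2 = 1 - 14.3651/4282.0000 = 0.9966.

0.9966


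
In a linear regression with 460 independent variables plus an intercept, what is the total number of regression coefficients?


Total coefficients = number of predictors + 1 (for the intercept).
= 460 + 1 = 461.

461


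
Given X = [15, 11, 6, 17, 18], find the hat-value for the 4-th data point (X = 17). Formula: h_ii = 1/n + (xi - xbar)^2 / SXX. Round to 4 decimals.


n = 5, xbar = 13.4000.
SXX = sum((xi - xbar)^2) = 97.2000.
h = 1/5 + (17 - 13.4000)^2 / 97.2000 = 0.3333.

0.3333


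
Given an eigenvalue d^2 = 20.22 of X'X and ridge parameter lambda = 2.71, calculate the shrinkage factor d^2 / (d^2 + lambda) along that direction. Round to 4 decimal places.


Denominator = d^2 + lambda = 20.22 + 2.71 = 22.9300.
Shrinkage = 20.22 / 22.9300 = 0.8818.

0.8818


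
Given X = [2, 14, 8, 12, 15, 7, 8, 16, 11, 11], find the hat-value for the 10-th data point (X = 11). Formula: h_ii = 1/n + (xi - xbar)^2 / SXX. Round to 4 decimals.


Compute xbar = 10.4000 with n = 10 observations.
SXX = 162.4000.
Leverage = 1/10 + (11 - 10.4000)^2/162.4000 = 0.1022.

0.1022


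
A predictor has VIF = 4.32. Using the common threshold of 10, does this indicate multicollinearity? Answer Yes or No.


Check: VIF = 4.32 vs threshold = 10.
Since 4.32 < 10, the answer is No.

No


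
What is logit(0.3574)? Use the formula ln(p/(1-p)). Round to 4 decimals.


1 - p = 0.6426.
p/(1-p) = 0.5562.
logit = ln(0.5562) = -0.5867.

-0.5867


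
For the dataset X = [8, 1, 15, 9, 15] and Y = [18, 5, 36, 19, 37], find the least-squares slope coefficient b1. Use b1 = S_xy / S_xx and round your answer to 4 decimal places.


Calculate xbar = 9.6000, ybar = 23.0000.
S_xx = 135.2000, S_xy = 311.0000.
Using b1 = S_xy / S_xx = 311.0000 / 135.2000, we get b1 = 2.3003.

2.3003


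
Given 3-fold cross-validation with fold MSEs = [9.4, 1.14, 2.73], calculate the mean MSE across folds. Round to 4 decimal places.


Sum of fold MSEs = 13.2700.
Average = 13.2700 / 3 = 4.4233.

4.4233


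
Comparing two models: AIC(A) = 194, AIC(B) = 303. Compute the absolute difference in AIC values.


Compute |194 - 303| = 109.
Model A has the smaller AIC.

109


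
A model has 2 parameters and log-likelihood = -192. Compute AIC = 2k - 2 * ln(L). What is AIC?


AIC = 2k - 2*loglik = 2(2) - 2(-192).
= 4 + 384 = 388.

388


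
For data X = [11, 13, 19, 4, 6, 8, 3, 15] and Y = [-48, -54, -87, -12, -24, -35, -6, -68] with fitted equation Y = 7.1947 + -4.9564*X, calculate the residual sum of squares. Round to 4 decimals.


Compute predicted values, then residuals = yi - yhat_i.
Residuals: [-0.6743, 3.2385, -0.0231, 0.6309, -1.4563, -2.5435, 1.6745, -0.8487].
SSres = sum(residual^2) = 23.4556.

23.4556


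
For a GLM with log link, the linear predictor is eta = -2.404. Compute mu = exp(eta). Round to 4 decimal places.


Apply the inverse link:
mu = e^-2.404 = 0.0904.

0.0904


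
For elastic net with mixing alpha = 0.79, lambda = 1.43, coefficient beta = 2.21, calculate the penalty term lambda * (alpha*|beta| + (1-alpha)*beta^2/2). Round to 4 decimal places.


L1 component = 0.79 * |2.21| = 1.7459.
L2 component = 0.21 * 2.21^2 / 2 = 0.5128.
Penalty = 1.43 * (1.7459 + 0.5128) = 1.43 * 2.2587 = 3.2300.

3.2300


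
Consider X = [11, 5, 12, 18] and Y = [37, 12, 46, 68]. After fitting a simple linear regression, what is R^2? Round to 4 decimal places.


The fitted line is Y = -9.1059 + 4.3353*X.
SSres = 13.1941, SStot = 1610.7500.
R^2 = 1 - SSres/SStot = 0.9918.

0.9918


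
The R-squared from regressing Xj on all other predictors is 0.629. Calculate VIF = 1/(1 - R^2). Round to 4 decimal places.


VIF = 1 / (1 - 0.629).
= 1 / 0.371 = 2.6954.

2.6954


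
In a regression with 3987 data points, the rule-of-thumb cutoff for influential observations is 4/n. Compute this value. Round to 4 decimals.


The threshold is 4/n.
4/3987 = 0.0010.

0.0010


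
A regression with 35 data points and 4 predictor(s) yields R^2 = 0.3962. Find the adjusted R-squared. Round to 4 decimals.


Plug in: Adj R^2 = 1 - (1 - 0.3962) * 34/30.
= 1 - 0.6038 * 34/30
= 1 - 20.5292 / 30
= 1 - 0.6843 = 0.3157.

0.3157


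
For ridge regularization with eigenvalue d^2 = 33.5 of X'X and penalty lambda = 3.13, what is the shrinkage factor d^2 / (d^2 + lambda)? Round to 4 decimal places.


d^2 + lambda = 33.5 + 3.13 = 36.6300.
Shrinkage factor = 33.5/36.6300 = 0.9146.

0.9146


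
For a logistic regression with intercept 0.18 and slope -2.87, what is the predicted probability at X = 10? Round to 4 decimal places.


Linear predictor: z = 0.18 + -2.87 * 10 = -28.5200.
P = 1/(1 + exp(28.5200)) = 1/(1 + 2432644370710.6090) = 0.0000.

0.0000


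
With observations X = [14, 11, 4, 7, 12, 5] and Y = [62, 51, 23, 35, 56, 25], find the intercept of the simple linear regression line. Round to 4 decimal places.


Compute b1 = 4.0684 from the OLS formula.
With xbar = 8.8333 and ybar = 42.0000, the intercept is:
b0 = 42.0000 - 4.0684 * 8.8333 = 6.0624.

6.0624


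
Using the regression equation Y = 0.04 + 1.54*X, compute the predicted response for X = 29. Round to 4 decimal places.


Predicted value:
Y = 0.04 + (1.54)(29) = 0.04 + 44.6600 = 44.7000.

44.7000


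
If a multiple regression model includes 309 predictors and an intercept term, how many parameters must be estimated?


Total coefficients = number of predictors + 1 (for the intercept).
= 309 + 1 = 310.

310


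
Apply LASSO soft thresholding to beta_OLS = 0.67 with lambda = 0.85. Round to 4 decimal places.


Absolute value: |0.67| = 0.67.
Compare to lambda = 0.85.
Since |beta| <= lambda, the coefficient is set to 0.

0.0000


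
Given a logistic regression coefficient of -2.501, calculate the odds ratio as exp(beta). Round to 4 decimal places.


Odds ratio = exp(beta) = exp(-2.501).
= 0.0820.

0.0820


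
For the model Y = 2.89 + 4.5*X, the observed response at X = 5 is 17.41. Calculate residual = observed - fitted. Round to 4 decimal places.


Compute yhat = 2.89 + (4.5)(5) = 25.3900.
Residual = actual - predicted = 17.41 - 25.3900 = -7.9800.

-7.9800


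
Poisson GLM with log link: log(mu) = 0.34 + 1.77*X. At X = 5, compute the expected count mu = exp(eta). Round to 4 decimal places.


eta = 0.34 + 1.77 * 5 = 9.1900.
mu = exp(9.1900) = 9798.6510.

9798.6510


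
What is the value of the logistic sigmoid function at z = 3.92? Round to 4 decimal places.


Compute exp(-3.9200) = 0.0198.
Sigmoid = 1 / (1 + 0.0198) = 1 / 1.0198 = 0.9805.

0.9805


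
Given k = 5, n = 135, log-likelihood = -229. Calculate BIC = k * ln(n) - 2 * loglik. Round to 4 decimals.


ln(135) = 4.905275.
k * ln(n) = 5 * 4.905275 = 24.526375.
-2L = 458.
BIC = 24.526375 + 458 = 482.526375, which rounds to 482.5264.

482.5264


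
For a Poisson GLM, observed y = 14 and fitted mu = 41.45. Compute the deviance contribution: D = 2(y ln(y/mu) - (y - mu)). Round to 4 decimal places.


First: ln(14/41.45) = -1.085431.
Then: 14 * -1.085431 = -15.196034.
y - mu = 14 - 41.45 = -27.45.
D = 2(-15.196034 - -27.45) = 24.507932, which rounds to 24.5079.

24.5079


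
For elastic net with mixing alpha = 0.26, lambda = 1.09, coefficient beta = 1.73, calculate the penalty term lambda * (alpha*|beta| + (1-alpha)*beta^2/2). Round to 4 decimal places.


L1 component = 0.26 * |1.73| = 0.4498.
L2 component = 0.74 * 1.73^2 / 2 = 1.1074.
Penalty = 1.09 * (0.4498 + 1.1074) = 1.09 * 1.5572 = 1.6973.

1.6973


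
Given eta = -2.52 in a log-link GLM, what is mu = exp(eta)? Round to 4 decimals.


The inverse log link gives:
mu = exp(-2.52) = 0.0805.

0.0805


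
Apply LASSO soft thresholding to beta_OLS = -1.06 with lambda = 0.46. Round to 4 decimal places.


Check: |-1.06| = 1.06 vs lambda = 0.46.
Since |beta| > lambda, coefficient = sign(beta)*(|beta| - lambda) = -0.6000.
Soft-thresholded coefficient = -0.6000.

-0.6000


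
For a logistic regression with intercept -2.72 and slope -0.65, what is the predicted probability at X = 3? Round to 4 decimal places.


Linear predictor: z = -2.72 + -0.65 * 3 = -4.6700.
P = 1/(1 + exp(4.6700)) = 1/(1 + 106.6977) = 0.0093.

0.0093


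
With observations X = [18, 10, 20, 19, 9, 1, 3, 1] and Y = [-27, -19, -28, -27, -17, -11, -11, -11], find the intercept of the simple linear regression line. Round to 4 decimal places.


First find the slope: b1 = -0.9371.
Means: xbar = 10.1250, ybar = -18.8750.
b0 = ybar - b1 * xbar = -18.8750 - -0.9371 * 10.1250 = -9.3871.

-9.3871


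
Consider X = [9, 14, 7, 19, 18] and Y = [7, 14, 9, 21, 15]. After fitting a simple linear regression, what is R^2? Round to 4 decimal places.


After computing the OLS fit (b0=0.5813, b1=0.9417):
SSres = 20.4152, SStot = 120.8000.
R^2 = 1 - 20.4152/120.8000 = 0.8310.

0.8310


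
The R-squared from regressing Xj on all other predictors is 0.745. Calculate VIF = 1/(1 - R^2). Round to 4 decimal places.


Denominator: 1 - 0.745 = 0.255.
VIF = 1 / 0.255 = 3.9216.

3.9216


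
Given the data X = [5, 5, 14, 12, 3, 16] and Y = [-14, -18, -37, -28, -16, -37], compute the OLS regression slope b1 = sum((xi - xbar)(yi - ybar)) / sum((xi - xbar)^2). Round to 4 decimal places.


The sample means are xbar = 9.1667 and ybar = -25.0000.
Compute S_xx = 150.8333 and S_xy = -279.0000.
Slope b1 = S_xy / S_xx = -279.0000 / 150.8333 = -1.8497.

-1.8497


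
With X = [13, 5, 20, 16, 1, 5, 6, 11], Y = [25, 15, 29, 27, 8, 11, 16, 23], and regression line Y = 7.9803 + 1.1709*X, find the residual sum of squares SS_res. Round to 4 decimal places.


Compute predicted values, then residuals = yi - yhat_i.
Residuals: [1.7980, 1.1652, -2.3983, 0.2853, -1.1512, -2.8348, 0.9943, 2.1398].
SSres = sum(residual^2) = 25.3525.

25.3525


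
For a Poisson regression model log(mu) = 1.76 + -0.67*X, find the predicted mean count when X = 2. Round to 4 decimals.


eta = 1.76 + -0.67 * 2 = 0.4200.
mu = exp(0.4200) = 1.5220.

1.5220


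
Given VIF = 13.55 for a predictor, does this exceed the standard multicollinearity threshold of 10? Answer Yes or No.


Check: VIF = 13.55 vs threshold = 10.
Since 13.55 >= 10, the answer is Yes.

Yes


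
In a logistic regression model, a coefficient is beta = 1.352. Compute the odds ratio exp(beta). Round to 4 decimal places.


Odds ratio = exp(beta) = exp(1.352).
= 3.8651.

3.8651


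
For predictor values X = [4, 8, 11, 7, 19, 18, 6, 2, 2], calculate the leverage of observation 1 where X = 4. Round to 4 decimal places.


n = 9, xbar = 8.5556.
SXX = sum((xi - xbar)^2) = 320.2222.
h = 1/9 + (4 - 8.5556)^2 / 320.2222 = 0.1759.

0.1759


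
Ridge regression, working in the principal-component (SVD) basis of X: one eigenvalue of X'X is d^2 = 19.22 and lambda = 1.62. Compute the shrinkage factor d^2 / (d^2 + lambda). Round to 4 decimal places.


Denominator = d^2 + lambda = 19.22 + 1.62 = 20.8400.
Shrinkage = 19.22 / 20.8400 = 0.9223.

0.9223


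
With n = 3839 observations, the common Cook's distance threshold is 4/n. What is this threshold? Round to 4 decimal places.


Cook's distance cutoff = 4/n = 4/3839.
= 0.0010.

0.0010


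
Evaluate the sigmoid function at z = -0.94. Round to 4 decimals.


exp(0.9400) = 2.5600.
1 + exp(-z) = 3.5600.
sigmoid = 1/3.5600 = 0.2809.

0.2809


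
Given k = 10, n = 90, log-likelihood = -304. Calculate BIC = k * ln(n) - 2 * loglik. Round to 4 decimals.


Compute k*ln(n) = 10*ln(90) = 10*4.499810 = 44.998100.
Then -2*loglik = 608.
BIC = 44.998100 + 608 = 652.998100, which rounds to 652.9981.

652.9981


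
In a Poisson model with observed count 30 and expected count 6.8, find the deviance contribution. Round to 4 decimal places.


y/mu = 30/6.8 = 4.411765 (approx.), and ln(30/6.8) = 1.484275.
y * ln(y/mu) = 30 * 1.484275 = 44.528250.
y - mu = 23.2.
D = 2 * (44.528250 - 23.2) = 42.656500, which rounds to 42.6565.

42.6565


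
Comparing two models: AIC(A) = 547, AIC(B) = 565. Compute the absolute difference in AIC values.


Compute |547 - 565| = 18.
Model A has the smaller AIC.

18


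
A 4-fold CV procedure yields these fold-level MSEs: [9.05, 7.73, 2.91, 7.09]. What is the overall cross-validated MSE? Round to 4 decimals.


Add all fold MSEs: 26.7800.
Divide by k = 4: 26.7800/4 = 6.6950.

6.6950


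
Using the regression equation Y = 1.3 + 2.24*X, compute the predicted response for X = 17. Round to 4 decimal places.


Predicted value:
Y = 1.3 + (2.24)(17) = 1.3 + 38.0800 = 39.3800.

39.3800


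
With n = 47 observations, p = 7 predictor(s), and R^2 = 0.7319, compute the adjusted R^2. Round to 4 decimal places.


Plug in: Adj R^2 = 1 - (1 - 0.7319) * 46/39.
= 1 - 0.2681 * 46/39
= 1 - 12.3326 / 39
= 1 - 0.3162 = 0.6838.

0.6838


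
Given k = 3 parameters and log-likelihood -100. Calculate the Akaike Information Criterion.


AIC = 2k - 2*loglik = 2(3) - 2(-100).
= 6 + 200 = 206.

206


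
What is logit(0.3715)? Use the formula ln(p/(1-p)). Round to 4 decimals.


The odds are p/(1-p) = 0.3715 / 0.6285 = 0.5911.
logit(p) = ln(0.5911) = -0.5258.

-0.5258


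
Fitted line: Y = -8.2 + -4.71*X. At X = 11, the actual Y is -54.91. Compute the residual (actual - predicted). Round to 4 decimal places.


Compute yhat = -8.2 + (-4.71)(11) = -60.0100.
Residual = actual - predicted = -54.91 - -60.0100 = 5.1000.

5.1000


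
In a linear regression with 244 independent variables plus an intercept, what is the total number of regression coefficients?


Including the intercept, the model has 244 predictor coefficients + 1 intercept.
Total = 245.

245


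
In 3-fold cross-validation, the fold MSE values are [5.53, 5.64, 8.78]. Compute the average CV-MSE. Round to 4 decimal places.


Total MSE across folds = 19.9500.
CV-MSE = 19.9500/3 = 6.6500.

6.6500


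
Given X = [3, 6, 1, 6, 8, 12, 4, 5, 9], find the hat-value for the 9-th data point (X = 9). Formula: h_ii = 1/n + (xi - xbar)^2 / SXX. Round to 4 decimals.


Mean of X: xbar = 6.0000.
SXX = 88.0000.
For X = 9: h = 1/9 + (9 - 6.0000)^2/88.0000 = 0.2134.

0.2134


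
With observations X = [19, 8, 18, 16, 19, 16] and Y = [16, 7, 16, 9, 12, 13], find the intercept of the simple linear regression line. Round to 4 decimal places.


First find the slope: b1 = 0.6977.
Means: xbar = 16.0000, ybar = 12.1667.
b0 = ybar - b1 * xbar = 12.1667 - 0.6977 * 16.0000 = 1.0039.

1.0039


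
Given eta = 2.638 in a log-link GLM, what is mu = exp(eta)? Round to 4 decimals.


The inverse log link gives:
mu = exp(2.638) = 13.9852.

13.9852


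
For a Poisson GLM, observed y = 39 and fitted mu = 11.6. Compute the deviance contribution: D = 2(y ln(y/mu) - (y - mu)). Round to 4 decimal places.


y/mu = 39/11.6 = 3.362069 (approx.), and ln(39/11.6) = 1.212557.
y * ln(y/mu) = 39 * 1.212557 = 47.289723.
y - mu = 27.4.
D = 2 * (47.289723 - 27.4) = 39.779446, which rounds to 39.7794.

39.7794


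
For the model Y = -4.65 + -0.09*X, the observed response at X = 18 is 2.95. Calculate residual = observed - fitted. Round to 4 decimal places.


Compute yhat = -4.65 + (-0.09)(18) = -6.2700.
Residual = actual - predicted = 2.95 - -6.2700 = 9.2200.

9.2200


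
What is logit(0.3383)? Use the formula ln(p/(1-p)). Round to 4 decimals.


1 - p = 0.6617.
p/(1-p) = 0.5113.
logit = ln(0.5113) = -0.6709.

-0.6709


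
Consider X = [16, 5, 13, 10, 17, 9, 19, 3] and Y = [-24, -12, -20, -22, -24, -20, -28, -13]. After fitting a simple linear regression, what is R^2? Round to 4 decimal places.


The fitted line is Y = -10.0399 + -0.8987*X.
SSres = 24.4946, SStot = 211.8750.
R^2 = 1 - SSres/SStot = 0.8844.

0.8844


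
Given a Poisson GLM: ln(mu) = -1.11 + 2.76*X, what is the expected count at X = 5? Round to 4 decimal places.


Linear predictor: eta = -1.11 + (2.76)(5) = 12.6900.
Expected count: mu = exp(12.6900) = 324486.7558.

324486.7558


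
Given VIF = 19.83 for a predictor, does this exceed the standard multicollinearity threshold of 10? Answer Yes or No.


Check: VIF = 19.83 vs threshold = 10.
Since 19.83 >= 10, the answer is Yes.

Yes


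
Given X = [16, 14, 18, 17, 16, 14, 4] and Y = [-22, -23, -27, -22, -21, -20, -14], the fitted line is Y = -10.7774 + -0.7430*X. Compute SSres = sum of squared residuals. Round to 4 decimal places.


Compute predicted values, then residuals = yi - yhat_i.
Residuals: [0.6654, -1.8206, -2.8486, 1.4084, 1.6654, 1.1794, -0.2506].
SSres = sum(residual^2) = 18.0828.

18.0828


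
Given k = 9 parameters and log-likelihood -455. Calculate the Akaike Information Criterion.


Compute:
2k = 2*9 = 18.
-2*loglik = -2*(-455) = 910.
AIC = 18 + 910 = 928.

928


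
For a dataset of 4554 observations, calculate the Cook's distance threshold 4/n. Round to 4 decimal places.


The threshold is 4/n.
4/4554 = 0.0009.

0.0009


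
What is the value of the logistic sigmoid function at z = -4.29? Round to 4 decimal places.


Compute exp(4.2900) = 72.9665.
Sigmoid = 1 / (1 + 72.9665) = 1 / 73.9665 = 0.0135.

0.0135


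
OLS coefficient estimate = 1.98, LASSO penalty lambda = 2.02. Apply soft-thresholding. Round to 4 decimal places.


|beta_OLS| = 1.98.
lambda = 2.02.
Since |beta| <= lambda, the coefficient is set to 0.
Result = 0.0000.

0.0000


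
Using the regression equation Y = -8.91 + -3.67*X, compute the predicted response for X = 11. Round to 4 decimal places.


Predicted value:
Y = -8.91 + (-3.67)(11) = -8.91 + -40.3700 = -49.2800.

-49.2800


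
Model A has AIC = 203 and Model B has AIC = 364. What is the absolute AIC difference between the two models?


|AIC_A - AIC_B| = |203 - 364| = 161.
Model A is preferred (lower AIC).

161


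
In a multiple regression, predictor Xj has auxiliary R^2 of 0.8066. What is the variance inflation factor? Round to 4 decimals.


Denominator: 1 - 0.8066 = 0.1934.
VIF = 1 / 0.1934 = 5.1706.

5.1706


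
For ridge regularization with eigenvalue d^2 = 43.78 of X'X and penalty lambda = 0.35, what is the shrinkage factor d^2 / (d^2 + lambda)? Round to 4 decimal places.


d^2 + lambda = 43.78 + 0.35 = 44.1300.
Shrinkage factor = 43.78/44.1300 = 0.9921.

0.9921


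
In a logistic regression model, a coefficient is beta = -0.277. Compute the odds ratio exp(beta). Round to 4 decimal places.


Odds ratio = exp(beta) = exp(-0.277).
= 0.7581.

0.7581


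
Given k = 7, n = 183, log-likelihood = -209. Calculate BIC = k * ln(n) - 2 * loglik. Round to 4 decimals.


ln(183) = 5.209486.
k * ln(n) = 7 * 5.209486 = 36.466402.
-2L = 418.
BIC = 36.466402 + 418 = 454.466402, which rounds to 454.4664.

454.4664


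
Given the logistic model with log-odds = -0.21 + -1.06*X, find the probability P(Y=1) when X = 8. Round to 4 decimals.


Linear predictor: z = -0.21 + -1.06 * 8 = -8.6900.
P = 1/(1 + exp(8.6900)) = 1/(1 + 5943.1822) = 0.0002.

0.0002


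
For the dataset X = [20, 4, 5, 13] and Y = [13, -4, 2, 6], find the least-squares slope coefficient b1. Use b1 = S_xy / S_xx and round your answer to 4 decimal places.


The sample means are xbar = 10.5000 and ybar = 4.2500.
Compute S_xx = 169.0000 and S_xy = 153.5000.
Slope b1 = S_xy / S_xx = 153.5000 / 169.0000 = 0.9083.

0.9083


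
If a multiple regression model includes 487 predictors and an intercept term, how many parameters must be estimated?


Each predictor gets one coefficient, plus one intercept.
Total parameters = 487 + 1 = 488.

488


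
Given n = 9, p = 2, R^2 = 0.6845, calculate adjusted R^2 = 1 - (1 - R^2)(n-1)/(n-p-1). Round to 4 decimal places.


Adjusted R^2 = 1 - (1 - R^2) * (n-1)/(n-p-1).
(1 - R^2) = 0.3155.
(n-1)/(n-p-1) = 8/6.
(1 - R^2) * (n-1) = 0.3155 * 8 = 2.5240.
Divide by (n-p-1): 2.5240 / 6 = 0.4207.
Adj R^2 = 1 - 0.4207 = 0.5793.

0.5793


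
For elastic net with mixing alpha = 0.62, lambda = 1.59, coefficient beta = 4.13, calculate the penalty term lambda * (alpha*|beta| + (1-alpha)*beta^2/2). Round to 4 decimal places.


L1 component = 0.62 * |4.13| = 2.5606.
L2 component = 0.38 * 4.13^2 / 2 = 3.2408.
Penalty = 1.59 * (2.5606 + 3.2408) = 1.59 * 5.8014 = 9.2242.

9.2242


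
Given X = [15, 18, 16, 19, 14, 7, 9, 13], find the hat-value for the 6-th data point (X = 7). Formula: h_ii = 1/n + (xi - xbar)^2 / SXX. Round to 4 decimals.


Compute xbar = 13.8750 with n = 8 observations.
SXX = 120.8750.
Leverage = 1/8 + (7 - 13.8750)^2/120.8750 = 0.5160.

0.5160


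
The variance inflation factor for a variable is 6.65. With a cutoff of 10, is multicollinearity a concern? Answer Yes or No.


The threshold is 10.
VIF = 6.65 is < 10.
Multicollinearity indication: No.

No


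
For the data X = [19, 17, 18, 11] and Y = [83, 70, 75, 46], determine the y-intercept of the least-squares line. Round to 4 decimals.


The slope is b1 = 4.4000.
Sample means are xbar = 16.2500 and ybar = 68.5000.
Intercept: b0 = 68.5000 - (4.4000)(16.2500) = -3.0000.

-3.0000


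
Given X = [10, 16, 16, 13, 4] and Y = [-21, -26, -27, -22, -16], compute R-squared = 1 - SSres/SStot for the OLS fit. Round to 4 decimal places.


The fitted line is Y = -12.2857 + -0.8571*X.
SSres = 3.1429, SStot = 77.2000.
R^2 = 1 - SSres/SStot = 0.9593.

0.9593


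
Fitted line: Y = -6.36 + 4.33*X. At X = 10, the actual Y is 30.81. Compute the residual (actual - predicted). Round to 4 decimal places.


Compute yhat = -6.36 + (4.33)(10) = 36.9400.
Residual = actual - predicted = 30.81 - 36.9400 = -6.1300.

-6.1300


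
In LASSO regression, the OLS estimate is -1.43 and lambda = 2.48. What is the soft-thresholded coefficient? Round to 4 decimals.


Absolute value: |-1.43| = 1.43.
Compare to lambda = 2.48.
Since |beta| <= lambda, the coefficient is set to 0.

0.0000


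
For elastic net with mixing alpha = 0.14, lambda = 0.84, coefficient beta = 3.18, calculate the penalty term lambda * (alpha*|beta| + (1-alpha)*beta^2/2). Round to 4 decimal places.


L1 component = 0.14 * |3.18| = 0.4452.
L2 component = 0.86 * 3.18^2 / 2 = 4.3483.
Penalty = 0.84 * (0.4452 + 4.3483) = 0.84 * 4.7935 = 4.0266.

4.0266


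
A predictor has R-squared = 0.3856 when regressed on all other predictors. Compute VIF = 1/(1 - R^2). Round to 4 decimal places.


VIF = 1 / (1 - 0.3856).
= 1 / 0.6144 = 1.6276.

1.6276


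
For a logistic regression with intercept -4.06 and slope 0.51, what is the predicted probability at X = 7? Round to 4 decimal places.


Compute z = -4.06 + (0.51)(7) = -0.4900.
exp(-z) = 1.6323.
P = 1/(1 + 1.6323) = 0.3799.

0.3799


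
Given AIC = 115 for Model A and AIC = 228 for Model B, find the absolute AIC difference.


Absolute difference = |115 - 228| = 113.
The model with lower AIC (A) is preferred.

113


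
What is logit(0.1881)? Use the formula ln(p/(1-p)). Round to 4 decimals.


The odds are p/(1-p) = 0.1881 / 0.8119 = 0.2317.
logit(p) = ln(0.2317) = -1.4624.

-1.4624


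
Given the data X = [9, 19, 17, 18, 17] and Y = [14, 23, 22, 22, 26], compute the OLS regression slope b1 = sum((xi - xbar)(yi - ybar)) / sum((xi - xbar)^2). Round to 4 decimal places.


Calculate xbar = 16.0000, ybar = 21.4000.
S_xx = 64.0000, S_xy = 63.0000.
Using b1 = S_xy / S_xx = 63.0000 / 64.0000, we get b1 = 0.9844.

0.9844


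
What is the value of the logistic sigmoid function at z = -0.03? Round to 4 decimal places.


exp(0.0300) = 1.0305.
1 + exp(-z) = 2.0305.
sigmoid = 1/2.0305 = 0.4925.

0.4925


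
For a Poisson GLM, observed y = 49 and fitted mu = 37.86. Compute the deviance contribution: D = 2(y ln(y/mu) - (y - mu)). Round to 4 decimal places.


First: ln(49/37.86) = 0.257925.
Then: 49 * 0.257925 = 12.638325.
y - mu = 49 - 37.86 = 11.14.
D = 2(12.638325 - 11.14) = 2.996650, which rounds to 2.9967.

2.9967


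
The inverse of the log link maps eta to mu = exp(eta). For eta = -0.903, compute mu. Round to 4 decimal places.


Apply the inverse link:
mu = e^-0.903 = 0.4054.

0.4054


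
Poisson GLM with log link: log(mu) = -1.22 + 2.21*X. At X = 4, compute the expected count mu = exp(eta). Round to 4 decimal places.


Linear predictor: eta = -1.22 + (2.21)(4) = 7.6200.
Expected count: mu = exp(7.6200) = 2038.5621.

2038.5621


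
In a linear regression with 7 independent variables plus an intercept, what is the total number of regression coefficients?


Total coefficients = number of predictors + 1 (for the intercept).
= 7 + 1 = 8.

8


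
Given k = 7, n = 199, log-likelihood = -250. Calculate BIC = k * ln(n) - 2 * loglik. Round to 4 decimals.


Compute k*ln(n) = 7*ln(199) = 7*5.293305 = 37.053135.
Then -2*loglik = 500.
BIC = 37.053135 + 500 = 537.053135, which rounds to 537.0531.

537.0531


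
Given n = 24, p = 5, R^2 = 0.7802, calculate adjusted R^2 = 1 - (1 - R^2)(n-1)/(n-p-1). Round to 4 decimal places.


Plug in: Adj R^2 = 1 - (1 - 0.7802) * 23/18.
= 1 - 0.2198 * 23/18
= 1 - 5.0554 / 18
= 1 - 0.2809 = 0.7191.

0.7191


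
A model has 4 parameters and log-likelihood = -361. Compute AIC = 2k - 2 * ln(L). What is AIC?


AIC = 2k - 2*loglik = 2(4) - 2(-361).
= 8 + 722 = 730.

730


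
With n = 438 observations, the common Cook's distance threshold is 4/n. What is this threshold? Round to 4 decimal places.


Using the rule of thumb:
Threshold = 4 / 438 = 0.0091.

0.0091


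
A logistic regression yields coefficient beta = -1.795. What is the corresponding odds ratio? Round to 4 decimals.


Odds ratio = exp(beta) = exp(-1.795).
= 0.1661.

0.1661


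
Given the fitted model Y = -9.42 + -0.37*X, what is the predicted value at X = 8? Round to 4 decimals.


Plug X = 8 into Y = -9.42 + -0.37*X:
Y = -9.42 + -2.9600 = -12.3800.

-12.3800


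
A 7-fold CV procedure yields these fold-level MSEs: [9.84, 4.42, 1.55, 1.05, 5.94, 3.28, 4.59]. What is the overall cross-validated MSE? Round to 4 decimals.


Sum of fold MSEs = 30.6700.
Average = 30.6700 / 7 = 4.3814.

4.3814


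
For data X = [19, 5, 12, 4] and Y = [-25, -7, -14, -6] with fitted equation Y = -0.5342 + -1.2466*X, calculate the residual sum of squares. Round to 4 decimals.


Predicted values from Y = -0.5342 + -1.2466*X.
Residuals: [-0.7804, -0.2328, 1.4934, -0.4794].
SSres = 3.1233.

3.1233


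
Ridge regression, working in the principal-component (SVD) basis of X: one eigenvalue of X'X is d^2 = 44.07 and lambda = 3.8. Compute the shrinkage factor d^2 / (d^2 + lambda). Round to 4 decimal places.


d^2 + lambda = 44.07 + 3.8 = 47.8700.
Shrinkage factor = 44.07/47.8700 = 0.9206.

0.9206


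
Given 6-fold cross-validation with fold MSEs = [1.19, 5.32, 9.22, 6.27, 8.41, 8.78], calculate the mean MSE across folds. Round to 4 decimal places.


Add all fold MSEs: 39.1900.
Divide by k = 6: 39.1900/6 = 6.5317.

6.5317


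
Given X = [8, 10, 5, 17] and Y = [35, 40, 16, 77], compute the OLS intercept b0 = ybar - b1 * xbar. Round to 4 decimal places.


First find the slope: b1 = 4.9872.
Means: xbar = 10.0000, ybar = 42.0000.
b0 = ybar - b1 * xbar = 42.0000 - 4.9872 * 10.0000 = -7.8718.

-7.8718


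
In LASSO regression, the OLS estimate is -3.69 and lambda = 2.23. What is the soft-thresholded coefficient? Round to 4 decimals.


Check: |-3.69| = 3.69 vs lambda = 2.23.
Since |beta| > lambda, coefficient = sign(beta)*(|beta| - lambda) = -1.4600.
Soft-thresholded coefficient = -1.4600.

-1.4600


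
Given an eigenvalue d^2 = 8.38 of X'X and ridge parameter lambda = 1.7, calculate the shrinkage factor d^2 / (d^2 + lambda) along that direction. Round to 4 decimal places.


Denominator = d^2 + lambda = 8.38 + 1.7 = 10.0800.
Shrinkage = 8.38 / 10.0800 = 0.8313.

0.8313


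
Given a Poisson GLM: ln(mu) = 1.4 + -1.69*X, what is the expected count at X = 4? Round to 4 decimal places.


eta = 1.4 + -1.69 * 4 = -5.3600.
mu = exp(-5.3600) = 0.0047.

0.0047


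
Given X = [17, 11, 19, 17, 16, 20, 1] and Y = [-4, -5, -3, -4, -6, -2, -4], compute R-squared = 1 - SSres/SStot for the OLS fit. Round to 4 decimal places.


Fit the OLS line: b0 = -4.8889, b1 = 0.0616.
SSres = 9.0143.
SStot = 10.0000.
R^2 = 1 - 9.0143/10.0000 = 0.0986.

0.0986


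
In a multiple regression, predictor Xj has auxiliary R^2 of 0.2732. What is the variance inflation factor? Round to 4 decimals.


Denominator: 1 - 0.2732 = 0.7268.
VIF = 1 / 0.7268 = 1.3759.

1.3759


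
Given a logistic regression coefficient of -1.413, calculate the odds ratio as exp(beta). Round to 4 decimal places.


exp(-1.413) = 0.2434.
So the odds ratio is 0.2434.

0.2434


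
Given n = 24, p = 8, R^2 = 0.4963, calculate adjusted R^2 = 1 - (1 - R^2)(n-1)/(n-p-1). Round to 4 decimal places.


Using the formula:
(1 - 0.4963) = 0.5037.
Multiply by 23/15: 0.5037 * 23 = 11.5851, then 11.5851 / 15 = 0.7723.
Adj R^2 = 1 - 0.7723 = 0.2277.

0.2277


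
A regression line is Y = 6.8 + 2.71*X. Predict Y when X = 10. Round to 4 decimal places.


Substitute X = 10 into the equation:
Y = 6.8 + 2.71 * 10 = 6.8 + 27.1000 = 33.9000.

33.9000


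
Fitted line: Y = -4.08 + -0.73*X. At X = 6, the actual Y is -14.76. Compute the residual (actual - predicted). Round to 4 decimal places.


Predicted = -4.08 + -0.73 * 6 = -8.4600.
Residual = -14.76 - -8.4600 = -6.3000.

-6.3000


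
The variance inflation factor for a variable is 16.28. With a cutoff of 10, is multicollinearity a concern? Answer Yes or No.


Compare VIF = 16.28 to the threshold of 10.
16.28 >= 10, so the answer is Yes.

Yes
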